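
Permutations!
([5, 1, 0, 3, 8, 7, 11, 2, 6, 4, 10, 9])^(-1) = (0 2 7 5)(4 9 11 6 8)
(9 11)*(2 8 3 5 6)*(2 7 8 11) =(2 11 9)(3 5 6 7 8) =[0, 1, 11, 5, 4, 6, 7, 8, 3, 2, 10, 9]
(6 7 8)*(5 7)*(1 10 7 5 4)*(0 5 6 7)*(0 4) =(0 5 6)(1 10 4)(7 8) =[5, 10, 2, 3, 1, 6, 0, 8, 7, 9, 4]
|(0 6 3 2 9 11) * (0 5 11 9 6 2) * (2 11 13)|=7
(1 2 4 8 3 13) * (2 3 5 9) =(1 3 13)(2 4 8 5 9) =[0, 3, 4, 13, 8, 9, 6, 7, 5, 2, 10, 11, 12, 1]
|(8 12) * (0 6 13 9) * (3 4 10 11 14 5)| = |(0 6 13 9)(3 4 10 11 14 5)(8 12)| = 12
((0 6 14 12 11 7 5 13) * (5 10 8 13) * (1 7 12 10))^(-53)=((0 6 14 10 8 13)(1 7)(11 12))^(-53)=(0 6 14 10 8 13)(1 7)(11 12)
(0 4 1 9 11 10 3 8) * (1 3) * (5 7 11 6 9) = [4, 5, 2, 8, 3, 7, 9, 11, 0, 6, 1, 10] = (0 4 3 8)(1 5 7 11 10)(6 9)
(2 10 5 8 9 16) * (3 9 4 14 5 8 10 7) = (2 7 3 9 16)(4 14 5 10 8) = [0, 1, 7, 9, 14, 10, 6, 3, 4, 16, 8, 11, 12, 13, 5, 15, 2]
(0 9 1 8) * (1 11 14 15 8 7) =[9, 7, 2, 3, 4, 5, 6, 1, 0, 11, 10, 14, 12, 13, 15, 8] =(0 9 11 14 15 8)(1 7)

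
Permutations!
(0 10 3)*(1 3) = (0 10 1 3) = [10, 3, 2, 0, 4, 5, 6, 7, 8, 9, 1]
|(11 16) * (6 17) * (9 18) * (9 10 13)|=4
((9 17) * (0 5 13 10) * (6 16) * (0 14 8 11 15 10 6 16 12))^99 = ((0 5 13 6 12)(8 11 15 10 14)(9 17))^99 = (0 12 6 13 5)(8 14 10 15 11)(9 17)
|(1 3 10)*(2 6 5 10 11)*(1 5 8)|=|(1 3 11 2 6 8)(5 10)|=6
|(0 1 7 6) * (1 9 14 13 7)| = |(0 9 14 13 7 6)| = 6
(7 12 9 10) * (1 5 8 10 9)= (1 5 8 10 7 12)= [0, 5, 2, 3, 4, 8, 6, 12, 10, 9, 7, 11, 1]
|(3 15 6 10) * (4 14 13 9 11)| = 20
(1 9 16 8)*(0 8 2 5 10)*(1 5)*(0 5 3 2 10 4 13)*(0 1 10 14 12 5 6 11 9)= [8, 0, 10, 2, 13, 4, 11, 7, 3, 16, 6, 9, 5, 1, 12, 15, 14]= (0 8 3 2 10 6 11 9 16 14 12 5 4 13 1)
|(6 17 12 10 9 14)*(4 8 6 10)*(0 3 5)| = 15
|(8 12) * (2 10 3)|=6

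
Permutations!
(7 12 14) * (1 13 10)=(1 13 10)(7 12 14)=[0, 13, 2, 3, 4, 5, 6, 12, 8, 9, 1, 11, 14, 10, 7]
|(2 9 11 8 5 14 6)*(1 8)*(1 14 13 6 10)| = 10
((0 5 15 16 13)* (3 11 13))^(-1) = (0 13 11 3 16 15 5)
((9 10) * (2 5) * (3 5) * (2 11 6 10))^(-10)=(2 6 3 10 5 9 11)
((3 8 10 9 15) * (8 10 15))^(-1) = (3 15 8 9 10) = ((3 10 9 8 15))^(-1)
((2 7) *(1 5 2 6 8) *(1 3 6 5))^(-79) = ((2 7 5)(3 6 8))^(-79) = (2 5 7)(3 8 6)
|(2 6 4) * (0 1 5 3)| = 12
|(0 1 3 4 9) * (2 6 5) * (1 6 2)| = 7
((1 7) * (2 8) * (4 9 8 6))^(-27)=(1 7)(2 9 6 8 4)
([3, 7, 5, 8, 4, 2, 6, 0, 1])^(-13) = (0 8 7 3 1)(2 5)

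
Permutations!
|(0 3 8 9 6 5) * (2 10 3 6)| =15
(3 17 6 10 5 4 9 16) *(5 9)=(3 17 6 10 9 16)(4 5)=[0, 1, 2, 17, 5, 4, 10, 7, 8, 16, 9, 11, 12, 13, 14, 15, 3, 6]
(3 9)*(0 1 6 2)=(0 1 6 2)(3 9)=[1, 6, 0, 9, 4, 5, 2, 7, 8, 3]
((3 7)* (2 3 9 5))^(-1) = (2 5 9 7 3)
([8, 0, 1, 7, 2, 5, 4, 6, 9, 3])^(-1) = [1, 2, 4, 9, 6, 5, 7, 3, 0, 8]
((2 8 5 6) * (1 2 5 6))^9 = ((1 2 8 6 5))^9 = (1 5 6 8 2)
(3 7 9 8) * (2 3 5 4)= (2 3 7 9 8 5 4)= [0, 1, 3, 7, 2, 4, 6, 9, 5, 8]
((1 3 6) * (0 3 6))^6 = (6)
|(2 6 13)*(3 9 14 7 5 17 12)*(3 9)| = |(2 6 13)(5 17 12 9 14 7)| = 6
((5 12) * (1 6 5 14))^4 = (1 14 12 5 6)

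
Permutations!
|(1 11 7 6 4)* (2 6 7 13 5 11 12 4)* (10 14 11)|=30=|(1 12 4)(2 6)(5 10 14 11 13)|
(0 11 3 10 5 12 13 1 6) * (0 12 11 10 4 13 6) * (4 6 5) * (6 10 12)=(0 12 5 11 3 10 4 13 1)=[12, 0, 2, 10, 13, 11, 6, 7, 8, 9, 4, 3, 5, 1]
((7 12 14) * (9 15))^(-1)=((7 12 14)(9 15))^(-1)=(7 14 12)(9 15)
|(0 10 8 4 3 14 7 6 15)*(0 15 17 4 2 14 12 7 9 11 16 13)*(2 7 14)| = 14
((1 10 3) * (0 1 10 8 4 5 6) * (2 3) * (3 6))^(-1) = (0 6 2 10 3 5 4 8 1)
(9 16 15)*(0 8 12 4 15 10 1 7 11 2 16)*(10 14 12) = [8, 7, 16, 3, 15, 5, 6, 11, 10, 0, 1, 2, 4, 13, 12, 9, 14] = (0 8 10 1 7 11 2 16 14 12 4 15 9)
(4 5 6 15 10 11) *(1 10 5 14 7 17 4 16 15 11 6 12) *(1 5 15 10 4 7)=[0, 4, 2, 3, 14, 12, 11, 17, 8, 9, 6, 16, 5, 13, 1, 15, 10, 7]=(1 4 14)(5 12)(6 11 16 10)(7 17)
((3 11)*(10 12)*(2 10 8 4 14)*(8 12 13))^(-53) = (2 10 13 8 4 14)(3 11)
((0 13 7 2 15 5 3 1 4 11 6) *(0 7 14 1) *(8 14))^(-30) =(0 2 4 13 15 11 8 5 6 14 3 7 1)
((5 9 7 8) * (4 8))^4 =(4 7 9 5 8)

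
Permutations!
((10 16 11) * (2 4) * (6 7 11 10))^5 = ((2 4)(6 7 11)(10 16))^5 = (2 4)(6 11 7)(10 16)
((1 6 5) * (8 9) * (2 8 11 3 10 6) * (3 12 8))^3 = (1 10)(2 6)(3 5)(8 12 11 9)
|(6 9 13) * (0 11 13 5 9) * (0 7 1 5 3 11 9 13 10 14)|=|(0 9 3 11 10 14)(1 5 13 6 7)|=30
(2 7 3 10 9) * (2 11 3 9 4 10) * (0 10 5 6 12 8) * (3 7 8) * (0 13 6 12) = [10, 1, 8, 2, 5, 12, 0, 9, 13, 11, 4, 7, 3, 6] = (0 10 4 5 12 3 2 8 13 6)(7 9 11)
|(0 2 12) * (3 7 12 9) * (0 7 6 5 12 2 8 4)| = 21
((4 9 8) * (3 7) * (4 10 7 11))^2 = (3 4 8 7 11 9 10)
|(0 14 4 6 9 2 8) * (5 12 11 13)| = |(0 14 4 6 9 2 8)(5 12 11 13)| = 28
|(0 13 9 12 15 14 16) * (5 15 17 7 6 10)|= |(0 13 9 12 17 7 6 10 5 15 14 16)|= 12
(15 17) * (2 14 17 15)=(2 14 17)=[0, 1, 14, 3, 4, 5, 6, 7, 8, 9, 10, 11, 12, 13, 17, 15, 16, 2]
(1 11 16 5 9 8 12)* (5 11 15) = (1 15 5 9 8 12)(11 16) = [0, 15, 2, 3, 4, 9, 6, 7, 12, 8, 10, 16, 1, 13, 14, 5, 11]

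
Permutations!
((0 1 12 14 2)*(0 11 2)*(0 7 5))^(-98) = (0 7 12)(1 5 14)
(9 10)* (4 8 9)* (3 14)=(3 14)(4 8 9 10)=[0, 1, 2, 14, 8, 5, 6, 7, 9, 10, 4, 11, 12, 13, 3]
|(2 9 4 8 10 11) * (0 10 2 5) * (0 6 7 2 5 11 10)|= 7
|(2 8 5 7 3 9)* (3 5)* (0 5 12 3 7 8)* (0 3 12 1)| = |(12)(0 5 8 7 1)(2 3 9)| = 15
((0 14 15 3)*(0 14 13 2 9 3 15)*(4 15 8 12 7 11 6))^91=((0 13 2 9 3 14)(4 15 8 12 7 11 6))^91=(15)(0 13 2 9 3 14)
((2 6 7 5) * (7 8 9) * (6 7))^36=((2 7 5)(6 8 9))^36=(9)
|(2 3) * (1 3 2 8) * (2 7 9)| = |(1 3 8)(2 7 9)| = 3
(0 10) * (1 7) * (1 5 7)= [10, 1, 2, 3, 4, 7, 6, 5, 8, 9, 0]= (0 10)(5 7)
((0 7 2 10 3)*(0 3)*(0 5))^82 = (0 2 5 7 10)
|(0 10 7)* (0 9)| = 4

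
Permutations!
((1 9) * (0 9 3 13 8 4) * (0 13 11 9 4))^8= (13)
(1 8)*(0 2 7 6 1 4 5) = (0 2 7 6 1 8 4 5) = [2, 8, 7, 3, 5, 0, 1, 6, 4]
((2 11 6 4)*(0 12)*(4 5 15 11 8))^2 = (2 4 8)(5 11)(6 15)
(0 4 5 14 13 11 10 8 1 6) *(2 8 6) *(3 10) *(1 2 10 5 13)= (0 4 13 11 3 5 14 1 10 6)(2 8)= [4, 10, 8, 5, 13, 14, 0, 7, 2, 9, 6, 3, 12, 11, 1]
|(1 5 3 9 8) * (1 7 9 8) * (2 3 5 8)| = 4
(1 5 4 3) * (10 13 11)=[0, 5, 2, 1, 3, 4, 6, 7, 8, 9, 13, 10, 12, 11]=(1 5 4 3)(10 13 11)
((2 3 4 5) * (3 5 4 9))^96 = ((2 5)(3 9))^96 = (9)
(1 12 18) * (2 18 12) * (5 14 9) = (1 2 18)(5 14 9) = [0, 2, 18, 3, 4, 14, 6, 7, 8, 5, 10, 11, 12, 13, 9, 15, 16, 17, 1]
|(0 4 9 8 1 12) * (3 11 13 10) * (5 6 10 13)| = 30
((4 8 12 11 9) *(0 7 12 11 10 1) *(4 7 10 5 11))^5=(12)(0 1 10)(4 8)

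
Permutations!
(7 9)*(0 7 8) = (0 7 9 8) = [7, 1, 2, 3, 4, 5, 6, 9, 0, 8]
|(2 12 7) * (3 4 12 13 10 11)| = 8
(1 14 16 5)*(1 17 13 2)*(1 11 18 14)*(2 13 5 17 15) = (2 11 18 14 16 17 5 15) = [0, 1, 11, 3, 4, 15, 6, 7, 8, 9, 10, 18, 12, 13, 16, 2, 17, 5, 14]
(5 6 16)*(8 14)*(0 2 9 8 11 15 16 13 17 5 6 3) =(0 2 9 8 14 11 15 16 6 13 17 5 3) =[2, 1, 9, 0, 4, 3, 13, 7, 14, 8, 10, 15, 12, 17, 11, 16, 6, 5]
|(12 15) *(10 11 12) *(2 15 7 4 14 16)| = |(2 15 10 11 12 7 4 14 16)| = 9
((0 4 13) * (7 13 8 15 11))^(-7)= (15)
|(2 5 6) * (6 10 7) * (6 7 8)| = |(2 5 10 8 6)| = 5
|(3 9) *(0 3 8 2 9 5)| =3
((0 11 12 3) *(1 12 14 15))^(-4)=((0 11 14 15 1 12 3))^(-4)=(0 15 3 14 12 11 1)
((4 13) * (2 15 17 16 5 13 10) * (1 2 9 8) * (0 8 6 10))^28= ((0 8 1 2 15 17 16 5 13 4)(6 10 9))^28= (0 13 16 15 1)(2 8 4 5 17)(6 10 9)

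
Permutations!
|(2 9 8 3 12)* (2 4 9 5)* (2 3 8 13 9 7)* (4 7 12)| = |(2 5 3 4 12 7)(9 13)| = 6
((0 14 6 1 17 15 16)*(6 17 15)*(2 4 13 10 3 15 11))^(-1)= ((0 14 17 6 1 11 2 4 13 10 3 15 16))^(-1)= (0 16 15 3 10 13 4 2 11 1 6 17 14)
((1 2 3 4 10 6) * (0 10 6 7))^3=(10)(1 4 2 6 3)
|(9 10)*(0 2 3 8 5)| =|(0 2 3 8 5)(9 10)| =10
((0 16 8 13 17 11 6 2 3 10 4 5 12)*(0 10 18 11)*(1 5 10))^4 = (0 17 13 8 16)(1 5 12)(2 6 11 18 3)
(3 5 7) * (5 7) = (3 7) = [0, 1, 2, 7, 4, 5, 6, 3]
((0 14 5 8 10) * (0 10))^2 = (0 5)(8 14)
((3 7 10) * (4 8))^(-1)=((3 7 10)(4 8))^(-1)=(3 10 7)(4 8)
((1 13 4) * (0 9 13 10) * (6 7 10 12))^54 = ((0 9 13 4 1 12 6 7 10))^54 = (13)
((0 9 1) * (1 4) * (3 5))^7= (0 1 4 9)(3 5)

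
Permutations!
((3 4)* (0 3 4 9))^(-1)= (0 9 3)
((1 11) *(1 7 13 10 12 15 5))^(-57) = ((1 11 7 13 10 12 15 5))^(-57) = (1 5 15 12 10 13 7 11)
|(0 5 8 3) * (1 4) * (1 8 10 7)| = 8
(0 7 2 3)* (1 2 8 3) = [7, 2, 1, 0, 4, 5, 6, 8, 3] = (0 7 8 3)(1 2)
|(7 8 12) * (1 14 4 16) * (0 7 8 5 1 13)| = |(0 7 5 1 14 4 16 13)(8 12)| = 8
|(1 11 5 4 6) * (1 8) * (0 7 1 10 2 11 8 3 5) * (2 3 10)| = 30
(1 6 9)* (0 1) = [1, 6, 2, 3, 4, 5, 9, 7, 8, 0] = (0 1 6 9)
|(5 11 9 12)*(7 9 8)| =6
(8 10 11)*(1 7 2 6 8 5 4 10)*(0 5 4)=(0 5)(1 7 2 6 8)(4 10 11)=[5, 7, 6, 3, 10, 0, 8, 2, 1, 9, 11, 4]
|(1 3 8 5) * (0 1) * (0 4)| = 6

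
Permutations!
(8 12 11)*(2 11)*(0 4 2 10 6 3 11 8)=(0 4 2 8 12 10 6 3 11)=[4, 1, 8, 11, 2, 5, 3, 7, 12, 9, 6, 0, 10]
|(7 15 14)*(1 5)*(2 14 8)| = |(1 5)(2 14 7 15 8)| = 10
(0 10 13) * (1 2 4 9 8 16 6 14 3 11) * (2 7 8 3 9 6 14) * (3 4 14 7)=(0 10 13)(1 3 11)(2 14 9 4 6)(7 8 16)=[10, 3, 14, 11, 6, 5, 2, 8, 16, 4, 13, 1, 12, 0, 9, 15, 7]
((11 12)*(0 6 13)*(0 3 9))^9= (0 9 3 13 6)(11 12)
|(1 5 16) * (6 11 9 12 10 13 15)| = 21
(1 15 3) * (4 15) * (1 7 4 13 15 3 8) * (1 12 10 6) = [0, 13, 2, 7, 3, 5, 1, 4, 12, 9, 6, 11, 10, 15, 14, 8] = (1 13 15 8 12 10 6)(3 7 4)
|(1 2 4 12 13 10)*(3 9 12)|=|(1 2 4 3 9 12 13 10)|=8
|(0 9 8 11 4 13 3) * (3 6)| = |(0 9 8 11 4 13 6 3)| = 8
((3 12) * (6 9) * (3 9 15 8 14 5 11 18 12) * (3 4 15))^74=(3 12 5 15 6 18 14 4 9 11 8)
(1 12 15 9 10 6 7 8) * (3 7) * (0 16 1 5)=[16, 12, 2, 7, 4, 0, 3, 8, 5, 10, 6, 11, 15, 13, 14, 9, 1]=(0 16 1 12 15 9 10 6 3 7 8 5)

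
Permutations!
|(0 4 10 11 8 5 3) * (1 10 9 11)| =14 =|(0 4 9 11 8 5 3)(1 10)|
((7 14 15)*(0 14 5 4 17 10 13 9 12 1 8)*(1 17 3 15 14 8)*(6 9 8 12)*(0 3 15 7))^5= ((0 12 17 10 13 8 3 7 5 4 15)(6 9))^5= (0 8 15 13 4 10 5 17 7 12 3)(6 9)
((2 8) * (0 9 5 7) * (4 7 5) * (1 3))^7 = (0 7 4 9)(1 3)(2 8)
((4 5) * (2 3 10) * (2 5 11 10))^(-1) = (2 3)(4 5 10 11)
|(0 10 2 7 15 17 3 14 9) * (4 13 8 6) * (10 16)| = 20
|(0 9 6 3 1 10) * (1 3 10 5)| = |(0 9 6 10)(1 5)| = 4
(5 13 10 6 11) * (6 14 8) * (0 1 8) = (0 1 8 6 11 5 13 10 14) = [1, 8, 2, 3, 4, 13, 11, 7, 6, 9, 14, 5, 12, 10, 0]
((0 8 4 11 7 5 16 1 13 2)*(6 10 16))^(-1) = (0 2 13 1 16 10 6 5 7 11 4 8)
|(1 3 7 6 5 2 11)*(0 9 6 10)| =|(0 9 6 5 2 11 1 3 7 10)| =10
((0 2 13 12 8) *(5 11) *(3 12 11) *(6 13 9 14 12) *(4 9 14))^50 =(14)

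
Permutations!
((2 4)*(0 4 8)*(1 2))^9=((0 4 1 2 8))^9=(0 8 2 1 4)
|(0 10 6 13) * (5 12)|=4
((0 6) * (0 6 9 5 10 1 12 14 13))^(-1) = ((0 9 5 10 1 12 14 13))^(-1) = (0 13 14 12 1 10 5 9)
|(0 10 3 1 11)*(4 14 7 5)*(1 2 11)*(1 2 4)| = 10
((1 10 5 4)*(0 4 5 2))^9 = ((0 4 1 10 2))^9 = (0 2 10 1 4)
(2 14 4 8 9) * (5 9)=(2 14 4 8 5 9)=[0, 1, 14, 3, 8, 9, 6, 7, 5, 2, 10, 11, 12, 13, 4]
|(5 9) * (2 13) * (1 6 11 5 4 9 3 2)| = |(1 6 11 5 3 2 13)(4 9)| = 14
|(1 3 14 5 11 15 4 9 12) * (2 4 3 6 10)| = 35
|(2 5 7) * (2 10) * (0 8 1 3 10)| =8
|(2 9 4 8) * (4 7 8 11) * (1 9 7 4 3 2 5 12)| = 10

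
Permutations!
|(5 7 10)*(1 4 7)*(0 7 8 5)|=|(0 7 10)(1 4 8 5)|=12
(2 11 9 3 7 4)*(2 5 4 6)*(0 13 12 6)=(0 13 12 6 2 11 9 3 7)(4 5)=[13, 1, 11, 7, 5, 4, 2, 0, 8, 3, 10, 9, 6, 12]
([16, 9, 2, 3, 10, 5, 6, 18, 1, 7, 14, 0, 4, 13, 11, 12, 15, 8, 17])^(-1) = [11, 8, 2, 3, 12, 5, 6, 9, 17, 1, 4, 14, 15, 13, 10, 16, 0, 18, 7]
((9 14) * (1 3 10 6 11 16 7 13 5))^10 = (1 3 10 6 11 16 7 13 5)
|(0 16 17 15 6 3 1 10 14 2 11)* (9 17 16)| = 11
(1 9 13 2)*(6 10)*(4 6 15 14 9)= (1 4 6 10 15 14 9 13 2)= [0, 4, 1, 3, 6, 5, 10, 7, 8, 13, 15, 11, 12, 2, 9, 14]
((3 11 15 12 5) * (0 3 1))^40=(0 5 15 3 1 12 11)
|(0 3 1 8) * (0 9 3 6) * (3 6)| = |(0 3 1 8 9 6)| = 6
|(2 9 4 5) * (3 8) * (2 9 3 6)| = 12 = |(2 3 8 6)(4 5 9)|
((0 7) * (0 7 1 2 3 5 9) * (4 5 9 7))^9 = (0 9 3 2 1)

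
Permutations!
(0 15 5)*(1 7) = [15, 7, 2, 3, 4, 0, 6, 1, 8, 9, 10, 11, 12, 13, 14, 5] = (0 15 5)(1 7)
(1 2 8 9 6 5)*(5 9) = (1 2 8 5)(6 9) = [0, 2, 8, 3, 4, 1, 9, 7, 5, 6]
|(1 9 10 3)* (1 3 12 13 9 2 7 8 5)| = 20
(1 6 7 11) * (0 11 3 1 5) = (0 11 5)(1 6 7 3) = [11, 6, 2, 1, 4, 0, 7, 3, 8, 9, 10, 5]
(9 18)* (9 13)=[0, 1, 2, 3, 4, 5, 6, 7, 8, 18, 10, 11, 12, 9, 14, 15, 16, 17, 13]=(9 18 13)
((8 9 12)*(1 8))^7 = (1 12 9 8)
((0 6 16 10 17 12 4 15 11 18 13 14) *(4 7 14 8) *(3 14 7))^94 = ((0 6 16 10 17 12 3 14)(4 15 11 18 13 8))^94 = (0 3 17 16)(4 13 11)(6 14 12 10)(8 18 15)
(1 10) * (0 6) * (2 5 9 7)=(0 6)(1 10)(2 5 9 7)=[6, 10, 5, 3, 4, 9, 0, 2, 8, 7, 1]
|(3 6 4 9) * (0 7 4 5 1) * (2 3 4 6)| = |(0 7 6 5 1)(2 3)(4 9)| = 10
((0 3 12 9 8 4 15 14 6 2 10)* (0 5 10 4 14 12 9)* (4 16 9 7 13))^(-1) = (0 12 15 4 13 7 3)(2 6 14 8 9 16)(5 10)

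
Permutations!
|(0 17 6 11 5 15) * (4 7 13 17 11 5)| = 9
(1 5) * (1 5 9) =(1 9) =[0, 9, 2, 3, 4, 5, 6, 7, 8, 1]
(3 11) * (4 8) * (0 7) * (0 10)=[7, 1, 2, 11, 8, 5, 6, 10, 4, 9, 0, 3]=(0 7 10)(3 11)(4 8)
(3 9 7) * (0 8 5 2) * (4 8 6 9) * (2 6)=(0 2)(3 4 8 5 6 9 7)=[2, 1, 0, 4, 8, 6, 9, 3, 5, 7]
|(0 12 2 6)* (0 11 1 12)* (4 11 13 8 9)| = 9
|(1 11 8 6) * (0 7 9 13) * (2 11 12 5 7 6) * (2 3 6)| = 12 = |(0 2 11 8 3 6 1 12 5 7 9 13)|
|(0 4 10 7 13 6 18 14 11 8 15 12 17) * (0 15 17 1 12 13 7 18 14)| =|(0 4 10 18)(1 12)(6 14 11 8 17 15 13)| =28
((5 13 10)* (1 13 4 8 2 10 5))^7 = (13)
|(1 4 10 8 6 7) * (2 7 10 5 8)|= |(1 4 5 8 6 10 2 7)|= 8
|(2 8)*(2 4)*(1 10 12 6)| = |(1 10 12 6)(2 8 4)| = 12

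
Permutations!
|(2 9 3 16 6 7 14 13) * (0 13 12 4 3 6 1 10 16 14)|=|(0 13 2 9 6 7)(1 10 16)(3 14 12 4)|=12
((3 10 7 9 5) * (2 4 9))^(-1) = (2 7 10 3 5 9 4)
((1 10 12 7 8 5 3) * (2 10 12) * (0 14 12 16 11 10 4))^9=((0 14 12 7 8 5 3 1 16 11 10 2 4))^9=(0 11 5 14 10 3 12 2 1 7 4 16 8)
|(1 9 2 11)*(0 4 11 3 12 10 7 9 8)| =30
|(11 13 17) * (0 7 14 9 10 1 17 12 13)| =8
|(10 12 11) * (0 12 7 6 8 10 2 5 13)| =|(0 12 11 2 5 13)(6 8 10 7)| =12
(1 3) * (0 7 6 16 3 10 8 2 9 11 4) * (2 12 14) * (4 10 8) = (0 7 6 16 3 1 8 12 14 2 9 11 10 4) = [7, 8, 9, 1, 0, 5, 16, 6, 12, 11, 4, 10, 14, 13, 2, 15, 3]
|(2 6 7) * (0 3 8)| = |(0 3 8)(2 6 7)| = 3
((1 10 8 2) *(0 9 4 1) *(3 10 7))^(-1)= (0 2 8 10 3 7 1 4 9)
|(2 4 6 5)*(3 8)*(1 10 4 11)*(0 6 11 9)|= |(0 6 5 2 9)(1 10 4 11)(3 8)|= 20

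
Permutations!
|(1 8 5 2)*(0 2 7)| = |(0 2 1 8 5 7)| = 6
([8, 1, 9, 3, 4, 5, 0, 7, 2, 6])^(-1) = (0 6 9 2 8)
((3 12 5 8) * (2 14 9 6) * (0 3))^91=((0 3 12 5 8)(2 14 9 6))^91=(0 3 12 5 8)(2 6 9 14)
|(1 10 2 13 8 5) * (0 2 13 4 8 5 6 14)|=|(0 2 4 8 6 14)(1 10 13 5)|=12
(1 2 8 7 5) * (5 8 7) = (1 2 7 8 5) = [0, 2, 7, 3, 4, 1, 6, 8, 5]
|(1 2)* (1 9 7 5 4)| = 6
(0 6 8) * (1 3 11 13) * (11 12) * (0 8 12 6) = (1 3 6 12 11 13) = [0, 3, 2, 6, 4, 5, 12, 7, 8, 9, 10, 13, 11, 1]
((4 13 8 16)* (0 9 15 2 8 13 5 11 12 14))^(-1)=(0 14 12 11 5 4 16 8 2 15 9)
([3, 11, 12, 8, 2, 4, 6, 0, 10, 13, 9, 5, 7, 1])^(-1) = (0 7 12 2 4 5 11 1 13 9 10 8 3)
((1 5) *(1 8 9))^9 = ((1 5 8 9))^9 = (1 5 8 9)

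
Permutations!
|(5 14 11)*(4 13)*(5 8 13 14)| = 5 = |(4 14 11 8 13)|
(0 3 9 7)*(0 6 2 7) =(0 3 9)(2 7 6) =[3, 1, 7, 9, 4, 5, 2, 6, 8, 0]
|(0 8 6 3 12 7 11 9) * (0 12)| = 4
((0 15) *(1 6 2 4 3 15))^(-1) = (0 15 3 4 2 6 1)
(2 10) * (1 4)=(1 4)(2 10)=[0, 4, 10, 3, 1, 5, 6, 7, 8, 9, 2]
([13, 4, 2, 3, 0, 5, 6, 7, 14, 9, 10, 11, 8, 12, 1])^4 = (0 14 13 1 12 4 8)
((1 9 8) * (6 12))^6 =(12)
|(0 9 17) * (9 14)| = |(0 14 9 17)| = 4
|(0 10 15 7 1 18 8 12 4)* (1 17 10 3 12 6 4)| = |(0 3 12 1 18 8 6 4)(7 17 10 15)| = 8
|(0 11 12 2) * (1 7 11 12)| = 3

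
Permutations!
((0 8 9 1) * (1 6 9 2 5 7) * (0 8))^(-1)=(1 7 5 2 8)(6 9)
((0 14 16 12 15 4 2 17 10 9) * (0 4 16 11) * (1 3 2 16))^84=((0 14 11)(1 3 2 17 10 9 4 16 12 15))^84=(1 10 12 2 4)(3 9 15 17 16)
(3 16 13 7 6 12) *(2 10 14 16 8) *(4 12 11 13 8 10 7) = (2 7 6 11 13 4 12 3 10 14 16 8) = [0, 1, 7, 10, 12, 5, 11, 6, 2, 9, 14, 13, 3, 4, 16, 15, 8]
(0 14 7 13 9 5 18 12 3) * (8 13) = [14, 1, 2, 0, 4, 18, 6, 8, 13, 5, 10, 11, 3, 9, 7, 15, 16, 17, 12] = (0 14 7 8 13 9 5 18 12 3)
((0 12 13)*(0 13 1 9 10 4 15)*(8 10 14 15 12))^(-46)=(0 15 14 9 1 12 4 10 8)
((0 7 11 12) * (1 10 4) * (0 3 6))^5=((0 7 11 12 3 6)(1 10 4))^5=(0 6 3 12 11 7)(1 4 10)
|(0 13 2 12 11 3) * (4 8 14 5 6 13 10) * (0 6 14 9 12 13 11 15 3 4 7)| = |(0 10 7)(2 13)(3 6 11 4 8 9 12 15)(5 14)| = 24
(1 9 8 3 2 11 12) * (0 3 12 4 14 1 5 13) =(0 3 2 11 4 14 1 9 8 12 5 13) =[3, 9, 11, 2, 14, 13, 6, 7, 12, 8, 10, 4, 5, 0, 1]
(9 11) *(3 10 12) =(3 10 12)(9 11) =[0, 1, 2, 10, 4, 5, 6, 7, 8, 11, 12, 9, 3]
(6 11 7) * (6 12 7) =[0, 1, 2, 3, 4, 5, 11, 12, 8, 9, 10, 6, 7] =(6 11)(7 12)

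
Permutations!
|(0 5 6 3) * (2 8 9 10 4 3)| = 9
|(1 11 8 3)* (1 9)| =5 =|(1 11 8 3 9)|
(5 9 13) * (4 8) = (4 8)(5 9 13) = [0, 1, 2, 3, 8, 9, 6, 7, 4, 13, 10, 11, 12, 5]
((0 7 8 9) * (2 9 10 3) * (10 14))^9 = (0 7 8 14 10 3 2 9)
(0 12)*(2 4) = (0 12)(2 4) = [12, 1, 4, 3, 2, 5, 6, 7, 8, 9, 10, 11, 0]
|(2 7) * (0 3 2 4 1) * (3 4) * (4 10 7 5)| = 8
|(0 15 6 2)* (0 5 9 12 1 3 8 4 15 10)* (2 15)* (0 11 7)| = |(0 10 11 7)(1 3 8 4 2 5 9 12)(6 15)| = 8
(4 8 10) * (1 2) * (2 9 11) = (1 9 11 2)(4 8 10) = [0, 9, 1, 3, 8, 5, 6, 7, 10, 11, 4, 2]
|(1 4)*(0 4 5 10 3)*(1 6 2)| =8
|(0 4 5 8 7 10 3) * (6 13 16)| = |(0 4 5 8 7 10 3)(6 13 16)| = 21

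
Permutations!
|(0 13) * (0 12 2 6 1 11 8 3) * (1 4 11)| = 9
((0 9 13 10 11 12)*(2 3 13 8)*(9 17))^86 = ((0 17 9 8 2 3 13 10 11 12))^86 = (0 13 9 11 2)(3 17 10 8 12)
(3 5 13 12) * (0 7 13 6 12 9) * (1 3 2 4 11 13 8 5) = [7, 3, 4, 1, 11, 6, 12, 8, 5, 0, 10, 13, 2, 9] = (0 7 8 5 6 12 2 4 11 13 9)(1 3)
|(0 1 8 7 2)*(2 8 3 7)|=6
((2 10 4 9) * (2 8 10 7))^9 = ((2 7)(4 9 8 10))^9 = (2 7)(4 9 8 10)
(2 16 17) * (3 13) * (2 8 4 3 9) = (2 16 17 8 4 3 13 9) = [0, 1, 16, 13, 3, 5, 6, 7, 4, 2, 10, 11, 12, 9, 14, 15, 17, 8]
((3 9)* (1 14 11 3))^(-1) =((1 14 11 3 9))^(-1) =(1 9 3 11 14)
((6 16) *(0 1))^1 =((0 1)(6 16))^1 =(0 1)(6 16)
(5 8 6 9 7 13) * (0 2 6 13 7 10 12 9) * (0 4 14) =(0 2 6 4 14)(5 8 13)(9 10 12) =[2, 1, 6, 3, 14, 8, 4, 7, 13, 10, 12, 11, 9, 5, 0]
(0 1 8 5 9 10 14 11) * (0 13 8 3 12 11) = [1, 3, 2, 12, 4, 9, 6, 7, 5, 10, 14, 13, 11, 8, 0] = (0 1 3 12 11 13 8 5 9 10 14)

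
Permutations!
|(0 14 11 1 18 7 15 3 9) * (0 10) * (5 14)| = |(0 5 14 11 1 18 7 15 3 9 10)| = 11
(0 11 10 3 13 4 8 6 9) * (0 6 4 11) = [0, 1, 2, 13, 8, 5, 9, 7, 4, 6, 3, 10, 12, 11] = (3 13 11 10)(4 8)(6 9)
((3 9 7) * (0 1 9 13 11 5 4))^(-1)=(0 4 5 11 13 3 7 9 1)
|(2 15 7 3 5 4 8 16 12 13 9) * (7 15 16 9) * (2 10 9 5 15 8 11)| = |(2 16 12 13 7 3 15 8 5 4 11)(9 10)| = 22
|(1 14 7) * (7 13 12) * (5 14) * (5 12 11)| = 12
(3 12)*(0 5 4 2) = (0 5 4 2)(3 12) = [5, 1, 0, 12, 2, 4, 6, 7, 8, 9, 10, 11, 3]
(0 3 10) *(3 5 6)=(0 5 6 3 10)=[5, 1, 2, 10, 4, 6, 3, 7, 8, 9, 0]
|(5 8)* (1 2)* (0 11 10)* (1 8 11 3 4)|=|(0 3 4 1 2 8 5 11 10)|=9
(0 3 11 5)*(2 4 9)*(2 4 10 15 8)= (0 3 11 5)(2 10 15 8)(4 9)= [3, 1, 10, 11, 9, 0, 6, 7, 2, 4, 15, 5, 12, 13, 14, 8]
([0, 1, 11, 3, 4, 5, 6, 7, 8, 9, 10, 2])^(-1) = [0, 1, 11, 3, 4, 5, 6, 7, 8, 9, 10, 2]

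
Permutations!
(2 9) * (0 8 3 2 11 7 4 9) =[8, 1, 0, 2, 9, 5, 6, 4, 3, 11, 10, 7] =(0 8 3 2)(4 9 11 7)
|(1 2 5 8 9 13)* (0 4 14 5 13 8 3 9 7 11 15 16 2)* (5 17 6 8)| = |(0 4 14 17 6 8 7 11 15 16 2 13 1)(3 9 5)| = 39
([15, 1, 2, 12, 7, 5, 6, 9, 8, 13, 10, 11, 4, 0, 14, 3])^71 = (0 13 9 7 4 12 3 15)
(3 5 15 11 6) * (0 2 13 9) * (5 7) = (0 2 13 9)(3 7 5 15 11 6) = [2, 1, 13, 7, 4, 15, 3, 5, 8, 0, 10, 6, 12, 9, 14, 11]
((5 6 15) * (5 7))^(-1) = (5 7 15 6)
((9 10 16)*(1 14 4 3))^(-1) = (1 3 4 14)(9 16 10)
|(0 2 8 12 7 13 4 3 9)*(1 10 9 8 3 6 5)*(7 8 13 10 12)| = |(0 2 3 13 4 6 5 1 12 8 7 10 9)| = 13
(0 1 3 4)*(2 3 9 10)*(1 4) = (0 4)(1 9 10 2 3) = [4, 9, 3, 1, 0, 5, 6, 7, 8, 10, 2]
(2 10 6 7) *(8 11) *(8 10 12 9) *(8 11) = [0, 1, 12, 3, 4, 5, 7, 2, 8, 11, 6, 10, 9] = (2 12 9 11 10 6 7)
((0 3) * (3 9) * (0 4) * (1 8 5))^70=(0 3)(1 8 5)(4 9)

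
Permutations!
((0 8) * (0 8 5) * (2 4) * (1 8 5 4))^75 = (0 1)(2 5)(4 8)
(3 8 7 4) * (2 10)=(2 10)(3 8 7 4)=[0, 1, 10, 8, 3, 5, 6, 4, 7, 9, 2]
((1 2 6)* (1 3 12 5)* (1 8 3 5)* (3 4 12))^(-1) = ((1 2 6 5 8 4 12))^(-1) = (1 12 4 8 5 6 2)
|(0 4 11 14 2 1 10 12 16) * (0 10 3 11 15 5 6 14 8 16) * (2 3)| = |(0 4 15 5 6 14 3 11 8 16 10 12)(1 2)| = 12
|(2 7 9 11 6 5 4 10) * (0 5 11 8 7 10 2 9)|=|(0 5 4 2 10 9 8 7)(6 11)|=8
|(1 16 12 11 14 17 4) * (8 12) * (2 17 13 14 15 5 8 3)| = 30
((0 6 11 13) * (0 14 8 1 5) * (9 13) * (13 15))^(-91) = (0 5 1 8 14 13 15 9 11 6)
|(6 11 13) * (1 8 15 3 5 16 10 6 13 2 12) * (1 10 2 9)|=|(1 8 15 3 5 16 2 12 10 6 11 9)|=12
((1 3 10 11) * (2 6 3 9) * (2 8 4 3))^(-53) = (1 4 11 8 10 9 3)(2 6)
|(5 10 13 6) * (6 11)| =5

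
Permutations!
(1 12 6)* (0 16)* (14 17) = (0 16)(1 12 6)(14 17) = [16, 12, 2, 3, 4, 5, 1, 7, 8, 9, 10, 11, 6, 13, 17, 15, 0, 14]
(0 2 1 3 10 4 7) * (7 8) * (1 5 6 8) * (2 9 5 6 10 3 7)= (0 9 5 10 4 1 7)(2 6 8)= [9, 7, 6, 3, 1, 10, 8, 0, 2, 5, 4]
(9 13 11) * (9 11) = (9 13) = [0, 1, 2, 3, 4, 5, 6, 7, 8, 13, 10, 11, 12, 9]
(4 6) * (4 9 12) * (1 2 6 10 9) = (1 2 6)(4 10 9 12) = [0, 2, 6, 3, 10, 5, 1, 7, 8, 12, 9, 11, 4]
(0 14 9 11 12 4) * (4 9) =[14, 1, 2, 3, 0, 5, 6, 7, 8, 11, 10, 12, 9, 13, 4] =(0 14 4)(9 11 12)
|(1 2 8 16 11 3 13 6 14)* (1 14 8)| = 6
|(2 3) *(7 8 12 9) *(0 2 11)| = 4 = |(0 2 3 11)(7 8 12 9)|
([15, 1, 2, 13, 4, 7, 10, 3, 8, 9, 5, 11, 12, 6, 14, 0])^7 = (0 15)(3 13 6 10 5 7)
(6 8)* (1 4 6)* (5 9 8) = (1 4 6 5 9 8) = [0, 4, 2, 3, 6, 9, 5, 7, 1, 8]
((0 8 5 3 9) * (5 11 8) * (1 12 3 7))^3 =(0 1 9 7 3 5 12)(8 11)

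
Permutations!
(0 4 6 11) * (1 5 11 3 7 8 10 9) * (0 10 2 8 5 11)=[4, 11, 8, 7, 6, 0, 3, 5, 2, 1, 9, 10]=(0 4 6 3 7 5)(1 11 10 9)(2 8)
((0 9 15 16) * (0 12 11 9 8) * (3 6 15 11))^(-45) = ((0 8)(3 6 15 16 12)(9 11))^(-45) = (16)(0 8)(9 11)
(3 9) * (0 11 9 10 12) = (0 11 9 3 10 12) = [11, 1, 2, 10, 4, 5, 6, 7, 8, 3, 12, 9, 0]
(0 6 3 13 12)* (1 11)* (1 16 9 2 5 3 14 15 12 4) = [6, 11, 5, 13, 1, 3, 14, 7, 8, 2, 10, 16, 0, 4, 15, 12, 9] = (0 6 14 15 12)(1 11 16 9 2 5 3 13 4)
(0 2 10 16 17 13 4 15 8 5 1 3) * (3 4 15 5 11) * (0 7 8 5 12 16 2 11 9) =[11, 4, 10, 7, 12, 1, 6, 8, 9, 0, 2, 3, 16, 15, 14, 5, 17, 13] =(0 11 3 7 8 9)(1 4 12 16 17 13 15 5)(2 10)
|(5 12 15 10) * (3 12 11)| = 6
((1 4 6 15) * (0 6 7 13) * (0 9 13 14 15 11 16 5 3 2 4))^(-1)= (0 1 15 14 7 4 2 3 5 16 11 6)(9 13)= ((0 6 11 16 5 3 2 4 7 14 15 1)(9 13))^(-1)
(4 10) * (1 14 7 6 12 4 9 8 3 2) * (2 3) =(1 14 7 6 12 4 10 9 8 2) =[0, 14, 1, 3, 10, 5, 12, 6, 2, 8, 9, 11, 4, 13, 7]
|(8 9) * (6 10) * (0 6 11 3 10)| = 6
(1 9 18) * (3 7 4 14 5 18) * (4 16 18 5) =[0, 9, 2, 7, 14, 5, 6, 16, 8, 3, 10, 11, 12, 13, 4, 15, 18, 17, 1] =(1 9 3 7 16 18)(4 14)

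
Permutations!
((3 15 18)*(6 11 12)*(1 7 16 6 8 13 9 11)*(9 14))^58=(1 16)(3 15 18)(6 7)(8 11 14)(9 13 12)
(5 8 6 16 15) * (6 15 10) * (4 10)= (4 10 6 16)(5 8 15)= [0, 1, 2, 3, 10, 8, 16, 7, 15, 9, 6, 11, 12, 13, 14, 5, 4]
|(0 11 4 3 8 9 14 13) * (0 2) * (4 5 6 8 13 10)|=|(0 11 5 6 8 9 14 10 4 3 13 2)|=12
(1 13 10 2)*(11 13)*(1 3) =(1 11 13 10 2 3) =[0, 11, 3, 1, 4, 5, 6, 7, 8, 9, 2, 13, 12, 10]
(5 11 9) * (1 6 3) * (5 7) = (1 6 3)(5 11 9 7) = [0, 6, 2, 1, 4, 11, 3, 5, 8, 7, 10, 9]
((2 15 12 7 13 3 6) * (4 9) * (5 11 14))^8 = ((2 15 12 7 13 3 6)(4 9)(5 11 14))^8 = (2 15 12 7 13 3 6)(5 14 11)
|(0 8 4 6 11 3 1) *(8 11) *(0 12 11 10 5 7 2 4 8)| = 28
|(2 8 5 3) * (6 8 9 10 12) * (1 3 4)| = 10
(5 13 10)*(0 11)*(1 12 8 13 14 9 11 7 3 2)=(0 7 3 2 1 12 8 13 10 5 14 9 11)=[7, 12, 1, 2, 4, 14, 6, 3, 13, 11, 5, 0, 8, 10, 9]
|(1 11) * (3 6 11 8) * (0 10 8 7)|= 8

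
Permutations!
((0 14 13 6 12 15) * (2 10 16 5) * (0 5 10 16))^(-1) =((0 14 13 6 12 15 5 2 16 10))^(-1) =(0 10 16 2 5 15 12 6 13 14)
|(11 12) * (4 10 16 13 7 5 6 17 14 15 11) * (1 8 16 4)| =12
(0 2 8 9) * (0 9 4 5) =(9)(0 2 8 4 5) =[2, 1, 8, 3, 5, 0, 6, 7, 4, 9]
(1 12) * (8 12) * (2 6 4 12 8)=(1 2 6 4 12)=[0, 2, 6, 3, 12, 5, 4, 7, 8, 9, 10, 11, 1]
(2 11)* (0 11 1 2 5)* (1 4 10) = (0 11 5)(1 2 4 10) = [11, 2, 4, 3, 10, 0, 6, 7, 8, 9, 1, 5]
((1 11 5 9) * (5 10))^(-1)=(1 9 5 10 11)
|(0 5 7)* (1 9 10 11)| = |(0 5 7)(1 9 10 11)| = 12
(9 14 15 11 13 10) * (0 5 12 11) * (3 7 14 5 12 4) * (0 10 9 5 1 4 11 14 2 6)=(0 12 14 15 10 5 11 13 9 1 4 3 7 2 6)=[12, 4, 6, 7, 3, 11, 0, 2, 8, 1, 5, 13, 14, 9, 15, 10]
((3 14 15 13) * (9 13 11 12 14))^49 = ((3 9 13)(11 12 14 15))^49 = (3 9 13)(11 12 14 15)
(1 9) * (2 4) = (1 9)(2 4) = [0, 9, 4, 3, 2, 5, 6, 7, 8, 1]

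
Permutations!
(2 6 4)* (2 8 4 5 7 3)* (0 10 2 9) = (0 10 2 6 5 7 3 9)(4 8) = [10, 1, 6, 9, 8, 7, 5, 3, 4, 0, 2]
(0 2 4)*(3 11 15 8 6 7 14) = (0 2 4)(3 11 15 8 6 7 14) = [2, 1, 4, 11, 0, 5, 7, 14, 6, 9, 10, 15, 12, 13, 3, 8]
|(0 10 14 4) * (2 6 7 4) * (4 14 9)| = 4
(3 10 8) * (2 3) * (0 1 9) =(0 1 9)(2 3 10 8) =[1, 9, 3, 10, 4, 5, 6, 7, 2, 0, 8]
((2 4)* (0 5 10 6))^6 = (0 10)(5 6)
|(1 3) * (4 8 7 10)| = 4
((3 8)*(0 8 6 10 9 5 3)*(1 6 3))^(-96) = ((0 8)(1 6 10 9 5))^(-96) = (1 5 9 10 6)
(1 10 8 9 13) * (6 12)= [0, 10, 2, 3, 4, 5, 12, 7, 9, 13, 8, 11, 6, 1]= (1 10 8 9 13)(6 12)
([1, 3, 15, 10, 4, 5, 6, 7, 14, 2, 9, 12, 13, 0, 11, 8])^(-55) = (0 2 12 10 14 1 15 13 9 11 3 8)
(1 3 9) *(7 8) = (1 3 9)(7 8) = [0, 3, 2, 9, 4, 5, 6, 8, 7, 1]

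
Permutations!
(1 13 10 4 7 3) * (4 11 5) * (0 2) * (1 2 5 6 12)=(0 5 4 7 3 2)(1 13 10 11 6 12)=[5, 13, 0, 2, 7, 4, 12, 3, 8, 9, 11, 6, 1, 10]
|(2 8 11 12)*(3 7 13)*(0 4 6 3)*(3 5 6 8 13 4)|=|(0 3 7 4 8 11 12 2 13)(5 6)|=18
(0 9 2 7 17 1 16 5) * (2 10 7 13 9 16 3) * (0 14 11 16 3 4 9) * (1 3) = (0 1 4 9 10 7 17 3 2 13)(5 14 11 16) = [1, 4, 13, 2, 9, 14, 6, 17, 8, 10, 7, 16, 12, 0, 11, 15, 5, 3]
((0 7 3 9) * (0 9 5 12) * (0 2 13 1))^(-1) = ((0 7 3 5 12 2 13 1))^(-1) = (0 1 13 2 12 5 3 7)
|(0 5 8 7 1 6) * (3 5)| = |(0 3 5 8 7 1 6)| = 7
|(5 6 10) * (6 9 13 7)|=|(5 9 13 7 6 10)|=6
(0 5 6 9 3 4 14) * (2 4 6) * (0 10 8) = (0 5 2 4 14 10 8)(3 6 9) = [5, 1, 4, 6, 14, 2, 9, 7, 0, 3, 8, 11, 12, 13, 10]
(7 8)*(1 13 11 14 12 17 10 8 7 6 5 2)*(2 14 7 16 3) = (1 13 11 7 16 3 2)(5 14 12 17 10 8 6) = [0, 13, 1, 2, 4, 14, 5, 16, 6, 9, 8, 7, 17, 11, 12, 15, 3, 10]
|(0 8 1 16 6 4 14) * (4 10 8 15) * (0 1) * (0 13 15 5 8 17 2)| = 13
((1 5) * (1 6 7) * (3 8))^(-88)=(8)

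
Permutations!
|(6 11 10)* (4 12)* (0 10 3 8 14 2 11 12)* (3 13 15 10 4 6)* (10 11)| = |(0 4)(2 10 3 8 14)(6 12)(11 13 15)| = 30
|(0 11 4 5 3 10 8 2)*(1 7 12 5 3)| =|(0 11 4 3 10 8 2)(1 7 12 5)| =28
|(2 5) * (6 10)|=2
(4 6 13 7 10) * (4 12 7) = (4 6 13)(7 10 12) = [0, 1, 2, 3, 6, 5, 13, 10, 8, 9, 12, 11, 7, 4]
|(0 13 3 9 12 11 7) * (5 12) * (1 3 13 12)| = 4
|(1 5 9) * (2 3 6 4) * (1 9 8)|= |(9)(1 5 8)(2 3 6 4)|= 12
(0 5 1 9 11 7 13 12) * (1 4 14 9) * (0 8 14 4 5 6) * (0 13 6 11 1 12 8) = (0 11 7 6 13 8 14 9 1 12) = [11, 12, 2, 3, 4, 5, 13, 6, 14, 1, 10, 7, 0, 8, 9]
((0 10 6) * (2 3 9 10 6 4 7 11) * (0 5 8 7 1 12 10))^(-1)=(0 9 3 2 11 7 8 5 6)(1 4 10 12)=((0 6 5 8 7 11 2 3 9)(1 12 10 4))^(-1)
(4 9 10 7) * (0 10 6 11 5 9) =(0 10 7 4)(5 9 6 11) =[10, 1, 2, 3, 0, 9, 11, 4, 8, 6, 7, 5]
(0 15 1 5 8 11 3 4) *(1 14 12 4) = (0 15 14 12 4)(1 5 8 11 3) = [15, 5, 2, 1, 0, 8, 6, 7, 11, 9, 10, 3, 4, 13, 12, 14]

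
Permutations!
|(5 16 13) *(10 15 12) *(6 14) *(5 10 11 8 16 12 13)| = |(5 12 11 8 16)(6 14)(10 15 13)| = 30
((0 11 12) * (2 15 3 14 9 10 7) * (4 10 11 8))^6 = (0 15)(2 12)(3 8)(4 14)(7 11)(9 10)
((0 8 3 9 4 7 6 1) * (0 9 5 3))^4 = (1 6 7 4 9)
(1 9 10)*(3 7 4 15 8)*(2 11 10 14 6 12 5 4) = (1 9 14 6 12 5 4 15 8 3 7 2 11 10) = [0, 9, 11, 7, 15, 4, 12, 2, 3, 14, 1, 10, 5, 13, 6, 8]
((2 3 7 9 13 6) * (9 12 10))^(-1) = (2 6 13 9 10 12 7 3)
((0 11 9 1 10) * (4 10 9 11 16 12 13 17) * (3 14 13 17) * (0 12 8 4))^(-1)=((0 16 8 4 10 12 17)(1 9)(3 14 13))^(-1)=(0 17 12 10 4 8 16)(1 9)(3 13 14)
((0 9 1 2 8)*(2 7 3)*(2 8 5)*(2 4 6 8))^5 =(0 2)(1 4)(3 8)(5 9)(6 7)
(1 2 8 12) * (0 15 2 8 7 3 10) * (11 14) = (0 15 2 7 3 10)(1 8 12)(11 14) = [15, 8, 7, 10, 4, 5, 6, 3, 12, 9, 0, 14, 1, 13, 11, 2]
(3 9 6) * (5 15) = (3 9 6)(5 15) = [0, 1, 2, 9, 4, 15, 3, 7, 8, 6, 10, 11, 12, 13, 14, 5]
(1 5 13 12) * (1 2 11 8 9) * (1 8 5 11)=(1 11 5 13 12 2)(8 9)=[0, 11, 1, 3, 4, 13, 6, 7, 9, 8, 10, 5, 2, 12]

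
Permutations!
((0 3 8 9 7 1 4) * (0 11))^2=(0 8 7 4)(1 11 3 9)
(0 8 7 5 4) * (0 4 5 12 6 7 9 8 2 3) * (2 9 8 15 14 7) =(0 9 15 14 7 12 6 2 3) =[9, 1, 3, 0, 4, 5, 2, 12, 8, 15, 10, 11, 6, 13, 7, 14]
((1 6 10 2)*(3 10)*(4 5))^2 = (1 3 2 6 10)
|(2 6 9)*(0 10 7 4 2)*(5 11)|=14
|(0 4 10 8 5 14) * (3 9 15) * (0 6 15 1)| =11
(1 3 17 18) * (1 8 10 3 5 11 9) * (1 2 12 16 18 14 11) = (1 5)(2 12 16 18 8 10 3 17 14 11 9) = [0, 5, 12, 17, 4, 1, 6, 7, 10, 2, 3, 9, 16, 13, 11, 15, 18, 14, 8]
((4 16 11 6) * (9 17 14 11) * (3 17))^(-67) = (3 4 14 9 6 17 16 11)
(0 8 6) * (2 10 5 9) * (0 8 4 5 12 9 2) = [4, 1, 10, 3, 5, 2, 8, 7, 6, 0, 12, 11, 9] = (0 4 5 2 10 12 9)(6 8)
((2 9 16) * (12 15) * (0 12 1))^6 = (16)(0 15)(1 12)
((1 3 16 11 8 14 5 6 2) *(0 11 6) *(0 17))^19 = (0 11 8 14 5 17)(1 2 6 16 3)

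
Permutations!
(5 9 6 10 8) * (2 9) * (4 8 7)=(2 9 6 10 7 4 8 5)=[0, 1, 9, 3, 8, 2, 10, 4, 5, 6, 7]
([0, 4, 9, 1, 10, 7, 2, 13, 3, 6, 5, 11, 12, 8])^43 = [0, 5, 9, 10, 7, 8, 2, 3, 4, 6, 13, 11, 12, 1]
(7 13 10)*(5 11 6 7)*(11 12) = (5 12 11 6 7 13 10) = [0, 1, 2, 3, 4, 12, 7, 13, 8, 9, 5, 6, 11, 10]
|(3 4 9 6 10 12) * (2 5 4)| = 8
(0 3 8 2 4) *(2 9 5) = [3, 1, 4, 8, 0, 2, 6, 7, 9, 5] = (0 3 8 9 5 2 4)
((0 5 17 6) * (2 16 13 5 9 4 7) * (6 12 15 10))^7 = (0 5 9 17 4 12 7 15 2 10 16 6 13)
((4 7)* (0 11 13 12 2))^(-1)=(0 2 12 13 11)(4 7)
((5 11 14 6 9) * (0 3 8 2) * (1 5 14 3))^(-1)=((0 1 5 11 3 8 2)(6 9 14))^(-1)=(0 2 8 3 11 5 1)(6 14 9)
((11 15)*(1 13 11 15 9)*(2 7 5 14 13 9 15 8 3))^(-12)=((1 9)(2 7 5 14 13 11 15 8 3))^(-12)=(2 15 14)(3 11 5)(7 8 13)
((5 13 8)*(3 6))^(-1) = ((3 6)(5 13 8))^(-1) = (3 6)(5 8 13)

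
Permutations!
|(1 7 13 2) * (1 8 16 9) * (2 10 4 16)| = 14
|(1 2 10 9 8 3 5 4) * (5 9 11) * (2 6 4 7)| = 15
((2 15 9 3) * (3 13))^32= ((2 15 9 13 3))^32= (2 9 3 15 13)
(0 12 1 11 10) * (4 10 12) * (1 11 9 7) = (0 4 10)(1 9 7)(11 12) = [4, 9, 2, 3, 10, 5, 6, 1, 8, 7, 0, 12, 11]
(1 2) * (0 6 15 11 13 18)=(0 6 15 11 13 18)(1 2)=[6, 2, 1, 3, 4, 5, 15, 7, 8, 9, 10, 13, 12, 18, 14, 11, 16, 17, 0]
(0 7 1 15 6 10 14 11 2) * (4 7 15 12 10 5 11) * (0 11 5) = (0 15 6)(1 12 10 14 4 7)(2 11) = [15, 12, 11, 3, 7, 5, 0, 1, 8, 9, 14, 2, 10, 13, 4, 6]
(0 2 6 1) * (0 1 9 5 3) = [2, 1, 6, 0, 4, 3, 9, 7, 8, 5] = (0 2 6 9 5 3)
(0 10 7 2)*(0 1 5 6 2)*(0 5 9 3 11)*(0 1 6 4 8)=(0 10 7 5 4 8)(1 9 3 11)(2 6)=[10, 9, 6, 11, 8, 4, 2, 5, 0, 3, 7, 1]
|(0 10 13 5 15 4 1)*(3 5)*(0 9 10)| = |(1 9 10 13 3 5 15 4)| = 8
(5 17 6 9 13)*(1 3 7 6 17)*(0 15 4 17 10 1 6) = [15, 3, 2, 7, 17, 6, 9, 0, 8, 13, 1, 11, 12, 5, 14, 4, 16, 10] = (0 15 4 17 10 1 3 7)(5 6 9 13)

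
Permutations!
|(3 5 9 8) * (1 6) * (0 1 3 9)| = 10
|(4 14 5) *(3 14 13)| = |(3 14 5 4 13)| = 5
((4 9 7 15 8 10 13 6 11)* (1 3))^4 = ((1 3)(4 9 7 15 8 10 13 6 11))^4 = (4 8 11 15 6 7 13 9 10)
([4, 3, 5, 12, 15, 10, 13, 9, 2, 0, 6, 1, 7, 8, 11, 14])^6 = [3, 4, 2, 15, 12, 5, 6, 11, 8, 1, 10, 0, 14, 13, 9, 7]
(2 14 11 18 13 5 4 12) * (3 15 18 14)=(2 3 15 18 13 5 4 12)(11 14)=[0, 1, 3, 15, 12, 4, 6, 7, 8, 9, 10, 14, 2, 5, 11, 18, 16, 17, 13]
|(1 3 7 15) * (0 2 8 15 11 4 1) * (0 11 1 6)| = 21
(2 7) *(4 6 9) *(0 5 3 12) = [5, 1, 7, 12, 6, 3, 9, 2, 8, 4, 10, 11, 0] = (0 5 3 12)(2 7)(4 6 9)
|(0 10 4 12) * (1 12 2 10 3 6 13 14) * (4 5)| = |(0 3 6 13 14 1 12)(2 10 5 4)| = 28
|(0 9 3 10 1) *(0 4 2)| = |(0 9 3 10 1 4 2)| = 7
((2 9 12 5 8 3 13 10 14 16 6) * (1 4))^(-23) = ((1 4)(2 9 12 5 8 3 13 10 14 16 6))^(-23) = (1 4)(2 6 16 14 10 13 3 8 5 12 9)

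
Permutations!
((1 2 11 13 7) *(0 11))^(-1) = (0 2 1 7 13 11)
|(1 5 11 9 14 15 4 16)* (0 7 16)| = |(0 7 16 1 5 11 9 14 15 4)| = 10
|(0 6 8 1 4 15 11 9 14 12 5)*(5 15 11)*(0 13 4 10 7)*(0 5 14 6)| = 30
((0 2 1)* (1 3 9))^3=(0 9 2 1 3)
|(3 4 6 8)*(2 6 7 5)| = |(2 6 8 3 4 7 5)| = 7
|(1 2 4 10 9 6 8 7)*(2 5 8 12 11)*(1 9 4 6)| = |(1 5 8 7 9)(2 6 12 11)(4 10)| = 20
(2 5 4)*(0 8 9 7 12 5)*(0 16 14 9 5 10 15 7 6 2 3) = (0 8 5 4 3)(2 16 14 9 6)(7 12 10 15) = [8, 1, 16, 0, 3, 4, 2, 12, 5, 6, 15, 11, 10, 13, 9, 7, 14]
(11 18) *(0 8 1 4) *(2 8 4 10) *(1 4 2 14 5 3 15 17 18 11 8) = (0 2 1 10 14 5 3 15 17 18 8 4) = [2, 10, 1, 15, 0, 3, 6, 7, 4, 9, 14, 11, 12, 13, 5, 17, 16, 18, 8]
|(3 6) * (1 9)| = |(1 9)(3 6)| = 2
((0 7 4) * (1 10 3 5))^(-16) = ((0 7 4)(1 10 3 5))^(-16) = (10)(0 4 7)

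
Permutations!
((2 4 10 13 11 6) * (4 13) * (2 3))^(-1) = ((2 13 11 6 3)(4 10))^(-1) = (2 3 6 11 13)(4 10)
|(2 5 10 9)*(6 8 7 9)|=7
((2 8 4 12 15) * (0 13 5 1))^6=(0 5)(1 13)(2 8 4 12 15)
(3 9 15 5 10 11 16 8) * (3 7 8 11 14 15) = (3 9)(5 10 14 15)(7 8)(11 16) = [0, 1, 2, 9, 4, 10, 6, 8, 7, 3, 14, 16, 12, 13, 15, 5, 11]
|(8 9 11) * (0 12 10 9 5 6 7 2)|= 10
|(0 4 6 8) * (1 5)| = 4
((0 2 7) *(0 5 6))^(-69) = ((0 2 7 5 6))^(-69) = (0 2 7 5 6)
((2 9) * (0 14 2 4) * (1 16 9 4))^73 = ((0 14 2 4)(1 16 9))^73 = (0 14 2 4)(1 16 9)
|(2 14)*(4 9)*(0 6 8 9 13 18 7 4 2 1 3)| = 8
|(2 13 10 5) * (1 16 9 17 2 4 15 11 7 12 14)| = |(1 16 9 17 2 13 10 5 4 15 11 7 12 14)| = 14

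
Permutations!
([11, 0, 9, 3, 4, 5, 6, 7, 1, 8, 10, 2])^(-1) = [1, 8, 11, 3, 4, 5, 6, 7, 9, 2, 10, 0]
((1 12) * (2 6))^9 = ((1 12)(2 6))^9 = (1 12)(2 6)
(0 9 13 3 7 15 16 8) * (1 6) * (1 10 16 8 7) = (0 9 13 3 1 6 10 16 7 15 8) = [9, 6, 2, 1, 4, 5, 10, 15, 0, 13, 16, 11, 12, 3, 14, 8, 7]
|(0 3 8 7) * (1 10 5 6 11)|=20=|(0 3 8 7)(1 10 5 6 11)|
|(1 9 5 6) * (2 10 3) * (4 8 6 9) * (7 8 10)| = |(1 4 10 3 2 7 8 6)(5 9)| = 8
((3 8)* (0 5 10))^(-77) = ((0 5 10)(3 8))^(-77) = (0 5 10)(3 8)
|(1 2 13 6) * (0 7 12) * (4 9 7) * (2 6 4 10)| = |(0 10 2 13 4 9 7 12)(1 6)| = 8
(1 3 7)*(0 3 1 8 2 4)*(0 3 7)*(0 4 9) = (0 7 8 2 9)(3 4) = [7, 1, 9, 4, 3, 5, 6, 8, 2, 0]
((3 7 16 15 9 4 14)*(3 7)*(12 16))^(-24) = ((4 14 7 12 16 15 9))^(-24) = (4 16 14 15 7 9 12)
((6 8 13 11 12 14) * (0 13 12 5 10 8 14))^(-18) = (14)(0 5 12 11 8 13 10)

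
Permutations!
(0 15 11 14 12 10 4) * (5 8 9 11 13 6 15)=[5, 1, 2, 3, 0, 8, 15, 7, 9, 11, 4, 14, 10, 6, 12, 13]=(0 5 8 9 11 14 12 10 4)(6 15 13)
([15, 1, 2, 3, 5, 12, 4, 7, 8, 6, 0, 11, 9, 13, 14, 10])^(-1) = [10, 1, 2, 3, 6, 4, 9, 7, 8, 12, 15, 11, 5, 13, 14, 0]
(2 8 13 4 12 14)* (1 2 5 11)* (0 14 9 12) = [14, 2, 8, 3, 0, 11, 6, 7, 13, 12, 10, 1, 9, 4, 5] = (0 14 5 11 1 2 8 13 4)(9 12)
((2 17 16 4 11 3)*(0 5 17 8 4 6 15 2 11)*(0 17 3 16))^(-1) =(0 17 4 8 2 15 6 16 11 3 5)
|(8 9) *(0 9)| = 3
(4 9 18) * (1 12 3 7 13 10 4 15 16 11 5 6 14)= [0, 12, 2, 7, 9, 6, 14, 13, 8, 18, 4, 5, 3, 10, 1, 16, 11, 17, 15]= (1 12 3 7 13 10 4 9 18 15 16 11 5 6 14)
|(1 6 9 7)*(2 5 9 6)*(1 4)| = 6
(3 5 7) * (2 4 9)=(2 4 9)(3 5 7)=[0, 1, 4, 5, 9, 7, 6, 3, 8, 2]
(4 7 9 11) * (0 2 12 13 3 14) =(0 2 12 13 3 14)(4 7 9 11) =[2, 1, 12, 14, 7, 5, 6, 9, 8, 11, 10, 4, 13, 3, 0]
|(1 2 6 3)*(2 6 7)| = 6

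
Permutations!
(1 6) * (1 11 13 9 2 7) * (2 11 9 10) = (1 6 9 11 13 10 2 7) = [0, 6, 7, 3, 4, 5, 9, 1, 8, 11, 2, 13, 12, 10]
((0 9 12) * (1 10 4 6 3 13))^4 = (0 9 12)(1 3 4)(6 10 13)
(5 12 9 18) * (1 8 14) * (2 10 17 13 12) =[0, 8, 10, 3, 4, 2, 6, 7, 14, 18, 17, 11, 9, 12, 1, 15, 16, 13, 5] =(1 8 14)(2 10 17 13 12 9 18 5)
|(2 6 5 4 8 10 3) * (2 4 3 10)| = 6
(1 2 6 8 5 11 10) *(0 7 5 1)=(0 7 5 11 10)(1 2 6 8)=[7, 2, 6, 3, 4, 11, 8, 5, 1, 9, 0, 10]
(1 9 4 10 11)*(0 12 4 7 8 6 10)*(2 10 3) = (0 12 4)(1 9 7 8 6 3 2 10 11) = [12, 9, 10, 2, 0, 5, 3, 8, 6, 7, 11, 1, 4]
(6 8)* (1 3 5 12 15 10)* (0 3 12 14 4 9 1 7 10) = (0 3 5 14 4 9 1 12 15)(6 8)(7 10) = [3, 12, 2, 5, 9, 14, 8, 10, 6, 1, 7, 11, 15, 13, 4, 0]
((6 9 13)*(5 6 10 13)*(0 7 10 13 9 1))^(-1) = (13)(0 1 6 5 9 10 7)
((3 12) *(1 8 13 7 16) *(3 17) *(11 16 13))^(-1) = ((1 8 11 16)(3 12 17)(7 13))^(-1) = (1 16 11 8)(3 17 12)(7 13)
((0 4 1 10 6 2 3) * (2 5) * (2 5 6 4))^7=((0 2 3)(1 10 4))^7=(0 2 3)(1 10 4)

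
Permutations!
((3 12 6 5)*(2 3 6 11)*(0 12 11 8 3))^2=(0 8 11)(2 12 3)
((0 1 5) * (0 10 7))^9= (0 7 10 5 1)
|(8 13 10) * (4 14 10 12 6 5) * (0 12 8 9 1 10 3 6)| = 30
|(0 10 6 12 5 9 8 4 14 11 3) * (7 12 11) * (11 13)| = 42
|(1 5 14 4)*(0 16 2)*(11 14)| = |(0 16 2)(1 5 11 14 4)| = 15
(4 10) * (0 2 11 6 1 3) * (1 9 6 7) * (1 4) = (0 2 11 7 4 10 1 3)(6 9) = [2, 3, 11, 0, 10, 5, 9, 4, 8, 6, 1, 7]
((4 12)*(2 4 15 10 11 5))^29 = ((2 4 12 15 10 11 5))^29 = (2 4 12 15 10 11 5)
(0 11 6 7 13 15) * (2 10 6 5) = [11, 1, 10, 3, 4, 2, 7, 13, 8, 9, 6, 5, 12, 15, 14, 0] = (0 11 5 2 10 6 7 13 15)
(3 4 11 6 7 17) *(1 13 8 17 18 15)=(1 13 8 17 3 4 11 6 7 18 15)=[0, 13, 2, 4, 11, 5, 7, 18, 17, 9, 10, 6, 12, 8, 14, 1, 16, 3, 15]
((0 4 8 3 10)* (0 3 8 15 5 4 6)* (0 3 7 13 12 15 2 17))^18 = ((0 6 3 10 7 13 12 15 5 4 2 17))^18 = (0 12)(2 7)(3 5)(4 10)(6 15)(13 17)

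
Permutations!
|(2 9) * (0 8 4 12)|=|(0 8 4 12)(2 9)|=4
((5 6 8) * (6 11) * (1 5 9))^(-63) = (1 6)(5 8)(9 11)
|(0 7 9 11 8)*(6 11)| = 6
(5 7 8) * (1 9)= (1 9)(5 7 8)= [0, 9, 2, 3, 4, 7, 6, 8, 5, 1]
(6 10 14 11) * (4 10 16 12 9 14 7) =(4 10 7)(6 16 12 9 14 11) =[0, 1, 2, 3, 10, 5, 16, 4, 8, 14, 7, 6, 9, 13, 11, 15, 12]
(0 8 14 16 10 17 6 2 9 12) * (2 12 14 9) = (0 8 9 14 16 10 17 6 12) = [8, 1, 2, 3, 4, 5, 12, 7, 9, 14, 17, 11, 0, 13, 16, 15, 10, 6]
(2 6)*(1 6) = [0, 6, 1, 3, 4, 5, 2] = (1 6 2)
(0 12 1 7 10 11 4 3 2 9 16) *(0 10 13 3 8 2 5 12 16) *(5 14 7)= [16, 5, 9, 14, 8, 12, 6, 13, 2, 0, 11, 4, 1, 3, 7, 15, 10]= (0 16 10 11 4 8 2 9)(1 5 12)(3 14 7 13)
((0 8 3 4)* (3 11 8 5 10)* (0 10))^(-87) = (0 5)(8 11)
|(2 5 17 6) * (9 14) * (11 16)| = 4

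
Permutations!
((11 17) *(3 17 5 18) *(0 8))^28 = ((0 8)(3 17 11 5 18))^28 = (3 5 17 18 11)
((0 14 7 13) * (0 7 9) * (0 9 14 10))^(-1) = ((14)(0 10)(7 13))^(-1) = (14)(0 10)(7 13)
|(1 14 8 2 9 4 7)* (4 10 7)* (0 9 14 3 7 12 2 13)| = 24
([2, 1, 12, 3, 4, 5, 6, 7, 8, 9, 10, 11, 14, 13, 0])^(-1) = (0 14 12 2)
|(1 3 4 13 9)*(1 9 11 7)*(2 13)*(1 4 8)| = |(1 3 8)(2 13 11 7 4)| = 15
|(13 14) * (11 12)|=2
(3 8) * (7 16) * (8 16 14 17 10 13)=(3 16 7 14 17 10 13 8)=[0, 1, 2, 16, 4, 5, 6, 14, 3, 9, 13, 11, 12, 8, 17, 15, 7, 10]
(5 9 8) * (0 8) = (0 8 5 9) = [8, 1, 2, 3, 4, 9, 6, 7, 5, 0]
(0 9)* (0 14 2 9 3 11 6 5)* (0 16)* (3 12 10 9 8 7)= (0 12 10 9 14 2 8 7 3 11 6 5 16)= [12, 1, 8, 11, 4, 16, 5, 3, 7, 14, 9, 6, 10, 13, 2, 15, 0]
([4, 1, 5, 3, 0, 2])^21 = (0 4)(2 5)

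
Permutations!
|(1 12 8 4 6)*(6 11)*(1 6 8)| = |(1 12)(4 11 8)| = 6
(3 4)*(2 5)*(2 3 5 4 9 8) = (2 4 5 3 9 8) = [0, 1, 4, 9, 5, 3, 6, 7, 2, 8]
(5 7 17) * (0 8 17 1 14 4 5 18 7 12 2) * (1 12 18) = (0 8 17 1 14 4 5 18 7 12 2) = [8, 14, 0, 3, 5, 18, 6, 12, 17, 9, 10, 11, 2, 13, 4, 15, 16, 1, 7]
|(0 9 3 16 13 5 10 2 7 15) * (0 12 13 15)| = |(0 9 3 16 15 12 13 5 10 2 7)| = 11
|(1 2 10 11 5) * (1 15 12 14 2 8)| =|(1 8)(2 10 11 5 15 12 14)| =14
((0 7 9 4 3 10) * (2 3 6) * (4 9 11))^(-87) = (0 7 11 4 6 2 3 10)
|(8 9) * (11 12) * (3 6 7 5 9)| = |(3 6 7 5 9 8)(11 12)| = 6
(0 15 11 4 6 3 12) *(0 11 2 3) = [15, 1, 3, 12, 6, 5, 0, 7, 8, 9, 10, 4, 11, 13, 14, 2] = (0 15 2 3 12 11 4 6)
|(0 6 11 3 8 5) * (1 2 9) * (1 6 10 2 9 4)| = 11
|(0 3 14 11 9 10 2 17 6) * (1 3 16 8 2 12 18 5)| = |(0 16 8 2 17 6)(1 3 14 11 9 10 12 18 5)| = 18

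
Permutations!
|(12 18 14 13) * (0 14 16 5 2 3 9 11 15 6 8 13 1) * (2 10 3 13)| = |(0 14 1)(2 13 12 18 16 5 10 3 9 11 15 6 8)| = 39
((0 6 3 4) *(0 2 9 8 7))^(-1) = (0 7 8 9 2 4 3 6)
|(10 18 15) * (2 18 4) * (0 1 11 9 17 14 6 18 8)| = |(0 1 11 9 17 14 6 18 15 10 4 2 8)| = 13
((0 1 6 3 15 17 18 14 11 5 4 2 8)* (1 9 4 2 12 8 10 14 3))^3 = ((0 9 4 12 8)(1 6)(2 10 14 11 5)(3 15 17 18))^3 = (0 12 9 8 4)(1 6)(2 11 10 5 14)(3 18 17 15)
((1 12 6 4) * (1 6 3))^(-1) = ((1 12 3)(4 6))^(-1) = (1 3 12)(4 6)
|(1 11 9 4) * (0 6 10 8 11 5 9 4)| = 9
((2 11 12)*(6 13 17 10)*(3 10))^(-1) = (2 12 11)(3 17 13 6 10)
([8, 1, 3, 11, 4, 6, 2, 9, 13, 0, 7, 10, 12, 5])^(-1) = (0 9 7 10 11 3 2 6 5 13 8)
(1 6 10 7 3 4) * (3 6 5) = (1 5 3 4)(6 10 7) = [0, 5, 2, 4, 1, 3, 10, 6, 8, 9, 7]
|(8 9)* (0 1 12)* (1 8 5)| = 6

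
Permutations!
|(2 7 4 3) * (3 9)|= 5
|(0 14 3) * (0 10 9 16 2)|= |(0 14 3 10 9 16 2)|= 7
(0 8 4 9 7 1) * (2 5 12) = (0 8 4 9 7 1)(2 5 12) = [8, 0, 5, 3, 9, 12, 6, 1, 4, 7, 10, 11, 2]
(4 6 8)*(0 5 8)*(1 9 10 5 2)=(0 2 1 9 10 5 8 4 6)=[2, 9, 1, 3, 6, 8, 0, 7, 4, 10, 5]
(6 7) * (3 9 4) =[0, 1, 2, 9, 3, 5, 7, 6, 8, 4] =(3 9 4)(6 7)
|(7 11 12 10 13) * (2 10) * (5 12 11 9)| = |(2 10 13 7 9 5 12)| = 7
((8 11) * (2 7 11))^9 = ((2 7 11 8))^9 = (2 7 11 8)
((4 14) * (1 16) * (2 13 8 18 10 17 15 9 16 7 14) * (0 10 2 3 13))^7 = (0 7 2 1 18 16 8 9 13 15 3 17 4 10 14)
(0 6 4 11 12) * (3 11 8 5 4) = [6, 1, 2, 11, 8, 4, 3, 7, 5, 9, 10, 12, 0] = (0 6 3 11 12)(4 8 5)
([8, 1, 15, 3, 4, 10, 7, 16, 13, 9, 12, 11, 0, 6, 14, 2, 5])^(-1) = (0 12 10 5 16 7 6 13 8)(2 15)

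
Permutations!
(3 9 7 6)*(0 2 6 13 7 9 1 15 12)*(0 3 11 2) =(1 15 12 3)(2 6 11)(7 13) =[0, 15, 6, 1, 4, 5, 11, 13, 8, 9, 10, 2, 3, 7, 14, 12]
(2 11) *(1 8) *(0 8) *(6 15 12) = (0 8 1)(2 11)(6 15 12) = [8, 0, 11, 3, 4, 5, 15, 7, 1, 9, 10, 2, 6, 13, 14, 12]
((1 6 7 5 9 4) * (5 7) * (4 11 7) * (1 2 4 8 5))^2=(5 11 8 9 7)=((1 6)(2 4)(5 9 11 7 8))^2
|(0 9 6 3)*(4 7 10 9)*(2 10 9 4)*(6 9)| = |(0 2 10 4 7 6 3)| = 7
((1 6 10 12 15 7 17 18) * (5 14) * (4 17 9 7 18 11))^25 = ((1 6 10 12 15 18)(4 17 11)(5 14)(7 9))^25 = (1 6 10 12 15 18)(4 17 11)(5 14)(7 9)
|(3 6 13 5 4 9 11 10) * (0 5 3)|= 6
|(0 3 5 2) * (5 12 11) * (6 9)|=|(0 3 12 11 5 2)(6 9)|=6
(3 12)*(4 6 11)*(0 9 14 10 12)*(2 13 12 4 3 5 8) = (0 9 14 10 4 6 11 3)(2 13 12 5 8) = [9, 1, 13, 0, 6, 8, 11, 7, 2, 14, 4, 3, 5, 12, 10]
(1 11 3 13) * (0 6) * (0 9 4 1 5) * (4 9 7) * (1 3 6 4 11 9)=(0 4 3 13 5)(1 9)(6 7 11)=[4, 9, 2, 13, 3, 0, 7, 11, 8, 1, 10, 6, 12, 5]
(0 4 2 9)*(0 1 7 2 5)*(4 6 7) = (0 6 7 2 9 1 4 5) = [6, 4, 9, 3, 5, 0, 7, 2, 8, 1]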